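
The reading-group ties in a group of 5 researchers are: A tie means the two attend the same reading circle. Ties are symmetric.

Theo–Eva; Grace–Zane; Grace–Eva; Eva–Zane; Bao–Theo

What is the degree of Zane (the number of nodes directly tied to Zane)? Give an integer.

2

Zane is directly tied to Eva and Grace. That is 2 neighbors, so the degree of Zane is 2.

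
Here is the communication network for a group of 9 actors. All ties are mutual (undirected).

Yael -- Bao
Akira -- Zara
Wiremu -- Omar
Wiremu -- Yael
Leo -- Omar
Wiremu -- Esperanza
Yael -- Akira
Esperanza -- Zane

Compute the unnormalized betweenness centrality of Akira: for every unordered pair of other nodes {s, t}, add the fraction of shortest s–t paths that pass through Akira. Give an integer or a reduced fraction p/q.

Pairs whose geodesics pass through Akira — Bao–Zara: 1; Zara–Yael: 1; Zara–Esperanza: 1; Zara–Omar: 1; Zara–Leo: 1; Zara–Wiremu: 1; Zara–Zane: 1.
All other pairs contribute 0.
Summing the contributions gives betweenness(Akira) = 7.

7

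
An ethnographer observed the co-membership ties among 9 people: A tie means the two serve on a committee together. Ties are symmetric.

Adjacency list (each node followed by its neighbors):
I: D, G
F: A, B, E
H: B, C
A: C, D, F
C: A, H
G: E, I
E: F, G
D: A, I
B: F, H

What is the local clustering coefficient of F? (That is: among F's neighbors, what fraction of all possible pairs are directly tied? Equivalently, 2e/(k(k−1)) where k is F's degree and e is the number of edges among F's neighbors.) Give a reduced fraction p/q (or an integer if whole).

F's neighbors: A, B, and E (k = 3).
Possible neighbor pairs: C(3,2) = 3. Edges among them: none → e = 0.
Clustering(F) = 0/3 = 0.

0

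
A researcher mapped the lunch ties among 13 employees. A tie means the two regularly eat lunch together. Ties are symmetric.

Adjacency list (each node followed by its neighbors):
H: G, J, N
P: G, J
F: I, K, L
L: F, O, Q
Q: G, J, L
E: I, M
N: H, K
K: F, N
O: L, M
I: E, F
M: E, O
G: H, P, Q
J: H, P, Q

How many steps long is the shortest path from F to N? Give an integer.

One shortest route is F – K – N, which uses 2 edges, and F and N are not directly tied, so nothing shorter exists. So d(F,N) = 2.

2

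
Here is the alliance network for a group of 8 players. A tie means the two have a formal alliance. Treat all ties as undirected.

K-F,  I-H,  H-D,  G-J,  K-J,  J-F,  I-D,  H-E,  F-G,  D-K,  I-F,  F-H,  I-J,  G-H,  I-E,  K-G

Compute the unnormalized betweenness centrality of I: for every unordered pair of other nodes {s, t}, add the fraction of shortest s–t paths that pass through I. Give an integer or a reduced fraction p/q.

11/3

Pairs whose geodesics pass through I — J–D: 1/2; J–H: 1/3; J–E: 1; K–E: 3/6; D–E: 1/2; D–F: 1/3; E–F: 1/2.
All other pairs contribute 0.
Summing the contributions gives betweenness(I) = 11/3.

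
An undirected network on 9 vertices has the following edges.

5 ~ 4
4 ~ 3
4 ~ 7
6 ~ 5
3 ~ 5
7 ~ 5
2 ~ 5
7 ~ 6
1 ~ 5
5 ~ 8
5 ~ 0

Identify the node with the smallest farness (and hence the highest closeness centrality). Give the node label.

Farness (sum of distances to all others) for each node — 0:15, 1:15, 2:15, 3:14, 4:13, 5:8, 6:14, 7:13, 8:15.
The smallest farness is 8, for 5, so 5 has the highest closeness.

5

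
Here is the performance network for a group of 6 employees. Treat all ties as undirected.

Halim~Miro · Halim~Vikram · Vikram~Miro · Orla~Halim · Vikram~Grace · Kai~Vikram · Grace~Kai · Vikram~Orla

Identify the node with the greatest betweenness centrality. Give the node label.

Vikram

Unnormalized betweenness of each node: Grace:0, Halim:1/2, Kai:0, Miro:0, Orla:0, Vikram:13/2.
Vikram has the largest value, 13/2, making it the main broker — the node through which the most shortest paths run.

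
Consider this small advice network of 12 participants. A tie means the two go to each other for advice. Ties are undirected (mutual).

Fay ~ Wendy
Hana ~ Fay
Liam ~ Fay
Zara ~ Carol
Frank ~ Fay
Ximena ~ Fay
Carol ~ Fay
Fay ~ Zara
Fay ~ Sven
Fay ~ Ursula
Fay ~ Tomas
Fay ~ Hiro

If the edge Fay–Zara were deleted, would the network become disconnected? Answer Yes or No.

No

Even without that edge, Fay still reaches Zara via Fay – Carol – Zara, so the network stays connected. Not a bridge.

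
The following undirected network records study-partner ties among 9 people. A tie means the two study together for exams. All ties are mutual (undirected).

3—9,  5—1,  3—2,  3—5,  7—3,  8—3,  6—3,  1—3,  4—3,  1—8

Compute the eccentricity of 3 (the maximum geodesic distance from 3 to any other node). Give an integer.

Distances from 3: 1:1, 2:1, 4:1, 5:1, 6:1, 7:1, 8:1, 9:1.
The largest is 1 (to 6, 4, 1, 5, 8, 7, 2, and 9), so the eccentricity of 3 is 1.

1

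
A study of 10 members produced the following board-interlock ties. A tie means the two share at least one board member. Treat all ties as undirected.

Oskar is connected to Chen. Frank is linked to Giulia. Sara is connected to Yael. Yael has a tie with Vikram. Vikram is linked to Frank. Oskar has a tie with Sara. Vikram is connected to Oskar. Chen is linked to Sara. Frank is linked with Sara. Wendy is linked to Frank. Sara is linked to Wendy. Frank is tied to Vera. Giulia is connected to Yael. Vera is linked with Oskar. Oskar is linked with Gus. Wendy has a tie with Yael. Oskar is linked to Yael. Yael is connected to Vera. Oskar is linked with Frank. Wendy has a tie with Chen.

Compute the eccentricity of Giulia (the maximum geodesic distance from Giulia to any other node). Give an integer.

Distances from Giulia: Chen:3, Frank:1, Gus:3, Oskar:2, Sara:2, Vera:2, Vikram:2, Wendy:2, Yael:1.
The largest is 3 (to Chen and Gus), so the eccentricity of Giulia is 3.

3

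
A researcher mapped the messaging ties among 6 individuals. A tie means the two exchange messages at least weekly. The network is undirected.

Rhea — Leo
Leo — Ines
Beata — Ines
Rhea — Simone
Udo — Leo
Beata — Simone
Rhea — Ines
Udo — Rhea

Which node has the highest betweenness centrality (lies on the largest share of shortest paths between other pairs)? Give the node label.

Unnormalized betweenness of each node: Beata:1/2, Ines:13/6, Leo:5/6, Rhea:11/3, Simone:5/6, Udo:0.
Rhea has the largest value, 11/3, making it the main broker — the node through which the most shortest paths run.

Rhea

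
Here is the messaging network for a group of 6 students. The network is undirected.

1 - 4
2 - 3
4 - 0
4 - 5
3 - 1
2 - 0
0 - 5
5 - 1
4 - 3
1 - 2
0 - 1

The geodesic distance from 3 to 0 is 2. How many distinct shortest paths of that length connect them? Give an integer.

3

The shortest distance is 2. The length-2 paths are: 3–4–0; 3–1–0; 3–2–0.
That gives 3 distinct shortest paths.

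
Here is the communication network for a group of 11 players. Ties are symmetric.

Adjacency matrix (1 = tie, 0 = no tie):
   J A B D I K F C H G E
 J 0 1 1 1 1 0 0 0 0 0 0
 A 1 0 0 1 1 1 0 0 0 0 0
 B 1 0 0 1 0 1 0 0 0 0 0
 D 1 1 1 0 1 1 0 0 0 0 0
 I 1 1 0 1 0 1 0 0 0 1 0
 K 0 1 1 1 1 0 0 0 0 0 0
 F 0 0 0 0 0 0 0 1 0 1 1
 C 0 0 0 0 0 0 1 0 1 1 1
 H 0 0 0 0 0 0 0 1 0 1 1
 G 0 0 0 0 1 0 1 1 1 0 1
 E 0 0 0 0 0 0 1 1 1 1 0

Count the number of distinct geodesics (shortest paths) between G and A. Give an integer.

The shortest distance is 2, and the only length-2 path is G–I–A. So there is exactly 1 shortest path.

1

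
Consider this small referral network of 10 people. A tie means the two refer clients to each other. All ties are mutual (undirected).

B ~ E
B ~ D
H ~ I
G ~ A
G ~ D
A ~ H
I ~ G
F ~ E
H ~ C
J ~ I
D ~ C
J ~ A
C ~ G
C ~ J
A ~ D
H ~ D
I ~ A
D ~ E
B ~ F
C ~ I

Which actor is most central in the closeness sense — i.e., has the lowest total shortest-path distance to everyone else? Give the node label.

Farness (sum of distances to all others) for each node — A:14, B:17, C:14, D:12, E:17, F:24, G:15, H:15, I:17, J:19.
The smallest farness is 12, for D, so D has the highest closeness.

D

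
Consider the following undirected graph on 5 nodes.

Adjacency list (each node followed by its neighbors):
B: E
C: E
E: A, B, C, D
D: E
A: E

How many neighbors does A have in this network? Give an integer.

A is directly tied to E. That is 1 neighbor, so the degree of A is 1.

1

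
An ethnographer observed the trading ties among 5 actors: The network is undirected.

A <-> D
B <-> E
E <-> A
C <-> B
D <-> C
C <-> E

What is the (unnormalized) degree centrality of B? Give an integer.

2

B is directly tied to C and E. That is 2 neighbors, so the degree of B is 2.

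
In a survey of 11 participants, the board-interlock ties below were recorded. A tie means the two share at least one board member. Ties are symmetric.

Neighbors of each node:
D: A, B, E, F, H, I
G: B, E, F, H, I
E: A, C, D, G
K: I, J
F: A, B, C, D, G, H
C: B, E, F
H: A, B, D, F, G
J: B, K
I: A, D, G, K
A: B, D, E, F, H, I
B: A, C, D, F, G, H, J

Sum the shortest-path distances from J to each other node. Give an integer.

Distances from J: A:2, B:1, C:2, D:2, E:3, F:2, G:2, H:2, I:2, K:1.
Sum = 2 + 1 + 2 + 2 + 3 + 2 + 2 + 2 + 2 + 1 = 19.

19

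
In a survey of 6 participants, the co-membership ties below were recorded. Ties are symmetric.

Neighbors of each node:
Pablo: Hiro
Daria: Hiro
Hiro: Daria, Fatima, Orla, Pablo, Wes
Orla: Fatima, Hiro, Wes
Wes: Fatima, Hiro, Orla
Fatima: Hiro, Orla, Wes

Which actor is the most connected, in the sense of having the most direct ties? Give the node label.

Hiro

Degrees — Daria:1, Fatima:3, Hiro:5, Orla:3, Pablo:1, Wes:3.
The maximum is 5, attained only by Hiro.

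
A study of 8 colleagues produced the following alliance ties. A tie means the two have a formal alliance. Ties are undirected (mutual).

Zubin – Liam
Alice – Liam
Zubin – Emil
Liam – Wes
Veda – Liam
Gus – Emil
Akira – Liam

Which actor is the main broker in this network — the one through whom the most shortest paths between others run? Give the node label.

Unnormalized betweenness of each node: Akira:0, Alice:0, Emil:6, Gus:0, Liam:18, Veda:0, Wes:0, Zubin:10.
Liam has the largest value, 18, making it the main broker — the node through which the most shortest paths run.

Liam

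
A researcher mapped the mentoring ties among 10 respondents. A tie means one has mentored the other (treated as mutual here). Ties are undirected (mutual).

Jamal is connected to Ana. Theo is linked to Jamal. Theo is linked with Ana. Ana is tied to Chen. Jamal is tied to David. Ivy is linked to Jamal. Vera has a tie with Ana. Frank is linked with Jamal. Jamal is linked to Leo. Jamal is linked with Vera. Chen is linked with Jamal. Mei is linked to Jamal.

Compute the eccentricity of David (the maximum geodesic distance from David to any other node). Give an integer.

2

Distances from David: Ana:2, Chen:2, Frank:2, Ivy:2, Jamal:1, Leo:2, Mei:2, Theo:2, Vera:2.
The largest is 2 (to Leo, Vera, Ivy, Chen, Theo, Mei, Ana, and Frank), so the eccentricity of David is 2.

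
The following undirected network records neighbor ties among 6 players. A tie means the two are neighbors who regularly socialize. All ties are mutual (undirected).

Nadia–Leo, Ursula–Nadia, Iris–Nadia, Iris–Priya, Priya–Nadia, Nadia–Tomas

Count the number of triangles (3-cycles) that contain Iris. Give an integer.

1

Iris's neighbors: Nadia and Priya.
Neighbor pairs that are themselves tied: Iris–Nadia–Priya. Each forms one triangle with Iris, for 1 in total.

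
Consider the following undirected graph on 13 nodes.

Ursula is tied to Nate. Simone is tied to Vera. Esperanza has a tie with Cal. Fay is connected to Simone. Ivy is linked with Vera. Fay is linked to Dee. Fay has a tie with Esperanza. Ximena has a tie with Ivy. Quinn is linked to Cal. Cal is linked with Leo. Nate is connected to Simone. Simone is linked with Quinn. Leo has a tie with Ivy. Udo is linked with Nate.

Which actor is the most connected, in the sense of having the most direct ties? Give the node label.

Degrees — Cal:3, Dee:1, Esperanza:2, Fay:3, Ivy:3, Leo:2, Nate:3, Quinn:2, Simone:4, Udo:1, Ursula:1, Vera:2, Ximena:1.
The maximum is 4, attained only by Simone.

Simone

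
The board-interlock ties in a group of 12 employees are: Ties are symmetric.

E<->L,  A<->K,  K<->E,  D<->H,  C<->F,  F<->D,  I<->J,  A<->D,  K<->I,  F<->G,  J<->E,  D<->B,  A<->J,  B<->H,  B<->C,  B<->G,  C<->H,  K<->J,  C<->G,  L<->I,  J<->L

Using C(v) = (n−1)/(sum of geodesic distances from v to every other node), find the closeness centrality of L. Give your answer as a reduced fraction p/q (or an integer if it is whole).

Distances from L: A:2, B:4, C:5, D:3, E:1, F:4, G:5, H:4, I:1, J:1, K:2. Sum = 32.
n = 12, so closeness = 11/32.

11/32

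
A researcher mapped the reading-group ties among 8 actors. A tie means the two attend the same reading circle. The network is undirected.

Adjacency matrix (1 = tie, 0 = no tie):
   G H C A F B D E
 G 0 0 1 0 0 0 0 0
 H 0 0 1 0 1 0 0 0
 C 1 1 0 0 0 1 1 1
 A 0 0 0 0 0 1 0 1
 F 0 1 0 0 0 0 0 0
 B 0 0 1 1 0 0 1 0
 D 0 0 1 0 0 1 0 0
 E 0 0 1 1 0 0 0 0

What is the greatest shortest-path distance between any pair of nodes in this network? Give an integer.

4

Eccentricity of each node (its greatest distance to any other): A:4, B:3, C:2, D:3, E:3, F:4, G:3, H:3.
The maximum eccentricity is 4, realized for instance by the pair A–F via A – B – C – H – F. So the diameter is 4.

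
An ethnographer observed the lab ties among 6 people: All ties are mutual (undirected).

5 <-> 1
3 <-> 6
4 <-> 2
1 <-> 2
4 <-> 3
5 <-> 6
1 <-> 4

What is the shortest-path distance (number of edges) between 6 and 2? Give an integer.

One shortest route is 6 – 5 – 1 – 2, which uses 3 edges, and at distance 2 from 6 we only reach {1, 4}, which does not include 2. So d(6,2) = 3.

3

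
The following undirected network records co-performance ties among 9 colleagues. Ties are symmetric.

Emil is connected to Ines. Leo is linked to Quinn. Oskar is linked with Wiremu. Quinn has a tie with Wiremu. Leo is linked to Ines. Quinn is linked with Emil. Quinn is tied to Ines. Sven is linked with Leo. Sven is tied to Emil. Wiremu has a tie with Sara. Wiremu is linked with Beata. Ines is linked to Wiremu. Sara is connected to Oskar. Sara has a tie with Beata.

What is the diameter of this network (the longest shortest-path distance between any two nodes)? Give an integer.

Eccentricity of each node (its greatest distance to any other): Beata:4, Emil:3, Ines:2, Leo:3, Oskar:4, Quinn:2, Sara:4, Sven:4, Wiremu:3.
The maximum eccentricity is 4, realized for instance by the pair Beata–Sven via Beata – Wiremu – Quinn – Leo – Sven. So the diameter is 4.

4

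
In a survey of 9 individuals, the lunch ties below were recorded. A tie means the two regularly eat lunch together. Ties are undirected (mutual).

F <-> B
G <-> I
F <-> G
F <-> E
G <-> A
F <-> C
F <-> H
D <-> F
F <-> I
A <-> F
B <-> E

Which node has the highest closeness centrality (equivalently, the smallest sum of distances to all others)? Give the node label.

F

Farness (sum of distances to all others) for each node — A:14, B:14, C:15, D:15, E:14, F:8, G:13, H:15, I:14.
The smallest farness is 8, for F, so F has the highest closeness.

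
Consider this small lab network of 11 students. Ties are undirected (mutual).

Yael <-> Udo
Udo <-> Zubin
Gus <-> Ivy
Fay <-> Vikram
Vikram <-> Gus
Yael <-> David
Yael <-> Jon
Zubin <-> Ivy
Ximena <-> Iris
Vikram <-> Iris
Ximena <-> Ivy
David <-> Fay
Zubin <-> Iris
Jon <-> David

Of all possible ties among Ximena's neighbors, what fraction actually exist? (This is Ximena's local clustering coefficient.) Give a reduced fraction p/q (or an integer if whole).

Ximena's neighbors: Iris and Ivy (k = 2).
Possible neighbor pairs: C(2,2) = 1. Edges among them: none → e = 0.
Clustering(Ximena) = 0/1.

0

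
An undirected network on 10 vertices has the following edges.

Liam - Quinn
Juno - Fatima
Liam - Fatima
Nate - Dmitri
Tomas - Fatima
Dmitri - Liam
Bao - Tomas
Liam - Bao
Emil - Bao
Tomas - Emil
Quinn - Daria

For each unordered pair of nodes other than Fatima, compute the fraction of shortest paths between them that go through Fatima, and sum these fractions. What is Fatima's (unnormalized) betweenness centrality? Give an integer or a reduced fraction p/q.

21/2

Pairs whose geodesics pass through Fatima — Daria–Juno: 1; Daria–Tomas: 1/2; Juno–Liam: 1; Juno–Tomas: 1; Juno–Nate: 1; Juno–Emil: 1; Juno–Dmitri: 1; Juno–Bao: 2/2; Juno–Quinn: 1; Liam–Tomas: 1/2; Tomas–Nate: 1/2; Tomas–Dmitri: 1/2; Tomas–Quinn: 1/2.
All other pairs contribute 0.
Summing the contributions gives betweenness(Fatima) = 21/2.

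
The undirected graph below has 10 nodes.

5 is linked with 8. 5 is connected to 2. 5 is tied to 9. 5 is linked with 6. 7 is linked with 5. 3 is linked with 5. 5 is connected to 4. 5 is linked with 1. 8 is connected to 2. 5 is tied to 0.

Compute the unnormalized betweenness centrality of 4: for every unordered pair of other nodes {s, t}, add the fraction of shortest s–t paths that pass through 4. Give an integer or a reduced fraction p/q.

No shortest path between any pair of other nodes passes through 4.
Summing the contributions gives betweenness(4) = 0.

0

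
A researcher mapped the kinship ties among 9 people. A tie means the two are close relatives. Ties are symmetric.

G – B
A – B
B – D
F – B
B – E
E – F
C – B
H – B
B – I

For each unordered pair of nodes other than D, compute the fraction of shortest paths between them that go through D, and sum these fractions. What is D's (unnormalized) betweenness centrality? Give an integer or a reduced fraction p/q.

No shortest path between any pair of other nodes passes through D.
Summing the contributions gives betweenness(D) = 0.

0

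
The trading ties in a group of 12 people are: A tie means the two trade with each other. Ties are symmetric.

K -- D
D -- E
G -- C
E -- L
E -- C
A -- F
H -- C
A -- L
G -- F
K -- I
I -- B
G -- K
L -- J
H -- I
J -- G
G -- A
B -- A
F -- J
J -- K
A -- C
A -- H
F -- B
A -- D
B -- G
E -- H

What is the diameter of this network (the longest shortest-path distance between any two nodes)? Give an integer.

3

Eccentricity of each node (its greatest distance to any other): A:2, B:3, C:2, D:2, E:3, F:3, G:2, H:3, I:3, J:3, K:2, L:3.
The maximum eccentricity is 3, realized for instance by the pair F–E via F – J – L – E. So the diameter is 3.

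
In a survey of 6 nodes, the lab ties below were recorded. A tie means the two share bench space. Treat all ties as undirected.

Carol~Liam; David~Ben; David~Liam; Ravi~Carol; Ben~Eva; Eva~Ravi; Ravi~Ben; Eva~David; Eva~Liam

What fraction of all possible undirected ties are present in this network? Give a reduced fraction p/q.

There are 9 edges and 6 nodes, so the maximum possible is C(6,2) = 15.
Density = 9/15 = 3/5.

3/5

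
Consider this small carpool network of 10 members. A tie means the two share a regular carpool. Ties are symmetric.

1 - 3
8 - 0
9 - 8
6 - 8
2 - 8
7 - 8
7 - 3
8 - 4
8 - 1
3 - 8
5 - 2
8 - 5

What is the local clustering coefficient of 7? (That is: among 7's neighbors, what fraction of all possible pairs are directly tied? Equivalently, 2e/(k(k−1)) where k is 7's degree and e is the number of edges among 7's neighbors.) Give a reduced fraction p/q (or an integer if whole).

7's neighbors: 3 and 8 (k = 2).
Possible neighbor pairs: C(2,2) = 1. Edges among them: 3–8 → e = 1.
Clustering(7) = 1/1.

1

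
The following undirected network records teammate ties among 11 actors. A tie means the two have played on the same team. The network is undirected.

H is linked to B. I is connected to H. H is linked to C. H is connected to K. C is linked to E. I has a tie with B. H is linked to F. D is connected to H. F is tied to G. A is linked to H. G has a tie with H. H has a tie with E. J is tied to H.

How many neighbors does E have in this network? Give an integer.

2

E is directly tied to C and H. That is 2 neighbors, so the degree of E is 2.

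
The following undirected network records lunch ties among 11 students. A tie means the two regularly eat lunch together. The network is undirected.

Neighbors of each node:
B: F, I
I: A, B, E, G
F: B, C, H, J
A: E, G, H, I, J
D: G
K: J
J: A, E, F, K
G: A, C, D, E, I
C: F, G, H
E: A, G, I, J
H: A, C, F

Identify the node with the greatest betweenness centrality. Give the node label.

Unnormalized betweenness of each node: A:7, B:1, C:3, D:0, E:3, F:7, G:23/2, H:1, I:4, J:21/2, K:0.
G has the largest value, 23/2, making it the main broker — the node through which the most shortest paths run.

G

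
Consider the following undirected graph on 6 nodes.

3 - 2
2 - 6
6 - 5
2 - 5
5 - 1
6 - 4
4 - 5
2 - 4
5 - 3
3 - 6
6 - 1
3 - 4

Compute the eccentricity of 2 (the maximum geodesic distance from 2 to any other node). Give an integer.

2

Distances from 2: 1:2, 3:1, 4:1, 5:1, 6:1.
The largest is 2 (to 1), so the eccentricity of 2 is 2.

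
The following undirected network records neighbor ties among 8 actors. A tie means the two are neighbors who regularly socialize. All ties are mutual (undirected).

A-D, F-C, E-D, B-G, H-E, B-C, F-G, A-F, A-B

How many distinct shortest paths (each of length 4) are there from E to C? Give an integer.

2

The shortest distance is 4. The length-4 paths are: E–D–A–B–C; E–D–A–F–C.
That gives 2 distinct shortest paths.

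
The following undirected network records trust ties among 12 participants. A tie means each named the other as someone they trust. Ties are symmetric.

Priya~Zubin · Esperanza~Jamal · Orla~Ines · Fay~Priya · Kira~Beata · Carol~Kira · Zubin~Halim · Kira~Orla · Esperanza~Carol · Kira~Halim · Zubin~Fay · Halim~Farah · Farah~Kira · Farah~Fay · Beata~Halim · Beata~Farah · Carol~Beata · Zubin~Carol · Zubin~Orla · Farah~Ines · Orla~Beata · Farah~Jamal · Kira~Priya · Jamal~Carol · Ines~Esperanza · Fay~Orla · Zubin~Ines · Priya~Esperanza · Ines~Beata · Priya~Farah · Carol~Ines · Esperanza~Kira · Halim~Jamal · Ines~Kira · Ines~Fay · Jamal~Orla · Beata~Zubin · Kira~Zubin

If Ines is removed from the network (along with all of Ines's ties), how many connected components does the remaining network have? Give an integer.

Ines's neighbors (Beata, Carol, Esperanza, Farah, Fay, Kira, Orla, and Zubin) remain reachable from one another through other ties, so the rest of the network stays in one piece.

1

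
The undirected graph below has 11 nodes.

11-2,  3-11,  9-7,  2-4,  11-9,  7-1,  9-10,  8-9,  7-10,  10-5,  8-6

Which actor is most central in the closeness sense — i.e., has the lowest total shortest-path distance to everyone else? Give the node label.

9

Farness (sum of distances to all others) for each node — 1:31, 2:27, 3:29, 4:36, 5:31, 6:33, 7:22, 8:24, 9:17, 10:22, 11:20.
The smallest farness is 17, for 9, so 9 has the highest closeness.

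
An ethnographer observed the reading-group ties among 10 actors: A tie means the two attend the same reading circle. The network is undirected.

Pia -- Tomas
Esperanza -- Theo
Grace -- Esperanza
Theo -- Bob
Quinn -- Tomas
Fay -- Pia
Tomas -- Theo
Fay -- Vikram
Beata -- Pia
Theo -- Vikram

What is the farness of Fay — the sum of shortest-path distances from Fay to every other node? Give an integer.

21

Distances from Fay: Beata:2, Bob:3, Esperanza:3, Grace:4, Pia:1, Quinn:3, Theo:2, Tomas:2, Vikram:1.
Sum = 2 + 3 + 3 + 4 + 1 + 3 + 2 + 2 + 1 = 21.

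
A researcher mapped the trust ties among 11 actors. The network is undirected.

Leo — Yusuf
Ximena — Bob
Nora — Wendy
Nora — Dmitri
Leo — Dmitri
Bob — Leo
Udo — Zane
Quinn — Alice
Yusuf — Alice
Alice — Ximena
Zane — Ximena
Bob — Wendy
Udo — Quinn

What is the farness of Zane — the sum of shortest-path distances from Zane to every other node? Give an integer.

25

Distances from Zane: Alice:2, Bob:2, Dmitri:4, Leo:3, Nora:4, Quinn:2, Udo:1, Wendy:3, Ximena:1, Yusuf:3.
Sum = 2 + 2 + 4 + 3 + 4 + 2 + 1 + 3 + 1 + 3 = 25.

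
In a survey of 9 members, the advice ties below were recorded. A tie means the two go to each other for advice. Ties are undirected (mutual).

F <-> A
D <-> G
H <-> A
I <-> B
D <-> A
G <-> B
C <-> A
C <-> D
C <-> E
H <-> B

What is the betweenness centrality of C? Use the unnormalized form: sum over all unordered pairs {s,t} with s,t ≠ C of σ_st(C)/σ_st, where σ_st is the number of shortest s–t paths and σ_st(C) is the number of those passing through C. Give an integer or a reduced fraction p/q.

Pairs whose geodesics pass through C — E–B: 2/2; E–F: 1; E–G: 1; E–D: 1; E–I: 2/2; E–A: 1; E–H: 1.
All other pairs contribute 0.
Summing the contributions gives betweenness(C) = 7.

7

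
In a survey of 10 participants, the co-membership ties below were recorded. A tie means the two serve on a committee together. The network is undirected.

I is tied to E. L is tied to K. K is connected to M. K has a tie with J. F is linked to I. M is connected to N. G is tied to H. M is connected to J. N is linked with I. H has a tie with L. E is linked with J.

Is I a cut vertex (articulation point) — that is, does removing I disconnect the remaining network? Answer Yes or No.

Removing I leaves {E, G, H, J, K, L, M, and N} with no path to {F}, so the network splits into 2 components. I is a cut vertex.

Yes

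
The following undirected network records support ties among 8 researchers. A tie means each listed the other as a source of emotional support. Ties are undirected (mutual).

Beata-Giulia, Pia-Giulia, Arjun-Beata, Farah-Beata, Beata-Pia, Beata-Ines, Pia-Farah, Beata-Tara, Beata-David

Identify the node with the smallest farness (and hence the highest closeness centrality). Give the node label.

Farness (sum of distances to all others) for each node — Arjun:13, Beata:7, David:13, Farah:12, Giulia:12, Ines:13, Pia:11, Tara:13.
The smallest farness is 7, for Beata, so Beata has the highest closeness.

Beata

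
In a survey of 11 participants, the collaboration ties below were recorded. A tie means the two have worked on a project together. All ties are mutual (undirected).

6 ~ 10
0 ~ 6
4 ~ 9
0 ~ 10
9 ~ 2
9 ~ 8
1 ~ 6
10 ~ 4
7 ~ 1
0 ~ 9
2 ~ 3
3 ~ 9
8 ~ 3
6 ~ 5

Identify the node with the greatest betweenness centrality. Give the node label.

6

Unnormalized betweenness of each node: 0:18, 1:9, 2:0, 3:1/2, 4:2, 5:0, 6:23, 7:0, 8:0, 9:22, 10:9/2.
6 has the largest value, 23, making it the main broker — the node through which the most shortest paths run.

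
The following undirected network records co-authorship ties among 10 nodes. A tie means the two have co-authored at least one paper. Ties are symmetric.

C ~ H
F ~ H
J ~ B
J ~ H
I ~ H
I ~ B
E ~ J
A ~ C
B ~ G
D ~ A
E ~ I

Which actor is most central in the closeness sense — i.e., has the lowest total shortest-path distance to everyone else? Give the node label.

H

Farness (sum of distances to all others) for each node — A:26, B:22, C:20, D:34, E:24, F:24, G:30, H:16, I:18, J:18.
The smallest farness is 16, for H, so H has the highest closeness.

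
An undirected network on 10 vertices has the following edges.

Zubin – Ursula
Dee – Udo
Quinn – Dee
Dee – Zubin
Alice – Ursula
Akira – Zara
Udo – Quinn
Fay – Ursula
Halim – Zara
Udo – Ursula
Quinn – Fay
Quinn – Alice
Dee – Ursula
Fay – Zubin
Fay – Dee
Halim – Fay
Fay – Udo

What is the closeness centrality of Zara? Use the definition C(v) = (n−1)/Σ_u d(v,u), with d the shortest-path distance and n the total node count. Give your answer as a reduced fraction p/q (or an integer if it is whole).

Distances from Zara: Akira:1, Alice:4, Dee:3, Fay:2, Halim:1, Quinn:3, Udo:3, Ursula:3, Zubin:3. Sum = 23.
n = 10, so closeness = 9/23.

9/23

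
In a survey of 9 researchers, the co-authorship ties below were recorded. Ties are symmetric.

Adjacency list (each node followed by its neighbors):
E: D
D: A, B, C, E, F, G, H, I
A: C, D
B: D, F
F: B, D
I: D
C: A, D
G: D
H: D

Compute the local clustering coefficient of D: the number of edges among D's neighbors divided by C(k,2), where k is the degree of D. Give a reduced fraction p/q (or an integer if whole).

1/14

D's neighbors: A, B, C, E, F, G, H, and I (k = 8).
Possible neighbor pairs: C(8,2) = 28. Edges among them: A–C, B–F → e = 2.
Clustering(D) = 2/28 = 1/14.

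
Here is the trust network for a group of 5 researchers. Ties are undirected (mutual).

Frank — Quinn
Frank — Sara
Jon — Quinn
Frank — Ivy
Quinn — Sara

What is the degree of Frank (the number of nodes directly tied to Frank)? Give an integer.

Frank is directly tied to Ivy, Quinn, and Sara. That is 3 neighbors, so the degree of Frank is 3.

3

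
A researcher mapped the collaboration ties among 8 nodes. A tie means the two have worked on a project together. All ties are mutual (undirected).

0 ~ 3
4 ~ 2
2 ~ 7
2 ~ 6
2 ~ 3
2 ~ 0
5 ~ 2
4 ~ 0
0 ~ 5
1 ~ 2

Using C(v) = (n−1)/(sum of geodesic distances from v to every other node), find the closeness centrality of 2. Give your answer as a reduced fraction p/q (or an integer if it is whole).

Distances from 2: 0:1, 1:1, 3:1, 4:1, 5:1, 6:1, 7:1. Sum = 7.
n = 8, so closeness = 7/7 = 1.

1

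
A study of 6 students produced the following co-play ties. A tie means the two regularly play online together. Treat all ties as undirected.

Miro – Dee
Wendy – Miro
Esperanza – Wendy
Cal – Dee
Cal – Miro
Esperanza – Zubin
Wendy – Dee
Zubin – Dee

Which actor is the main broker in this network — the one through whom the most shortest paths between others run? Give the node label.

Dee

Unnormalized betweenness of each node: Cal:0, Dee:11/3, Esperanza:1/2, Miro:5/6, Wendy:13/6, Zubin:5/6.
Dee has the largest value, 11/3, making it the main broker — the node through which the most shortest paths run.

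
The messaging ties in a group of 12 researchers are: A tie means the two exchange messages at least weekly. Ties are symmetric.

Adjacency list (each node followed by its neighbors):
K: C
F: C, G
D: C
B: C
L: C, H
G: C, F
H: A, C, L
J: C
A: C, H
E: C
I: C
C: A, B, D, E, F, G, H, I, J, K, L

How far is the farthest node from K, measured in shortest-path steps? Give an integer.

Distances from K: A:2, B:2, C:1, D:2, E:2, F:2, G:2, H:2, I:2, J:2, L:2.
The largest is 2 (to D, I, L, H, A, J, B, E, G, and F), so the eccentricity of K is 2.

2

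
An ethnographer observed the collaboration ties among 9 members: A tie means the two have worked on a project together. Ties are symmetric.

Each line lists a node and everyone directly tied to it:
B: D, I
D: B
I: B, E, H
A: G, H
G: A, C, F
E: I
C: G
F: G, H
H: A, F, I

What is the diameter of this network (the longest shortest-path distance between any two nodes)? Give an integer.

6

Eccentricity of each node (its greatest distance to any other): A:4, B:5, C:6, D:6, E:5, F:4, G:5, H:3, I:4.
The maximum eccentricity is 6, realized for instance by the pair D–C via D – B – I – H – F – G – C. So the diameter is 6.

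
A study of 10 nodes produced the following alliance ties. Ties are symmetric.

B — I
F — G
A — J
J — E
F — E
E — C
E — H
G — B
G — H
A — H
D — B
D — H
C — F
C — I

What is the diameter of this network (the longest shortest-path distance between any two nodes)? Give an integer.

4

Eccentricity of each node (its greatest distance to any other): A:4, B:4, C:3, D:3, E:3, F:3, G:3, H:3, I:4, J:4.
The maximum eccentricity is 4, realized for instance by the pair J–B via J – E – C – I – B. So the diameter is 4.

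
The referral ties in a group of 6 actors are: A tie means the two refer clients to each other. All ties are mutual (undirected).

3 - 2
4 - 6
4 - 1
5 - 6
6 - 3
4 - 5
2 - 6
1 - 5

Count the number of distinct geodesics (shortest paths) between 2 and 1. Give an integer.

The shortest distance is 3. The length-3 paths are: 2–6–4–1; 2–6–5–1.
That gives 2 distinct shortest paths.

2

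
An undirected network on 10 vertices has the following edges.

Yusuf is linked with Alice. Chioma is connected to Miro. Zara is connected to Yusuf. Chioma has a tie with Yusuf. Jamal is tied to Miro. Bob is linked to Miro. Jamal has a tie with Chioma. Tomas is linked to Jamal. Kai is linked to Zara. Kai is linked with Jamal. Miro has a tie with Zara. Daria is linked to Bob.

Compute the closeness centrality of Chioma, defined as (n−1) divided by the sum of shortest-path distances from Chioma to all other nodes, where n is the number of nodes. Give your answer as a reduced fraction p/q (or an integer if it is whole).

9/16

Distances from Chioma: Alice:2, Bob:2, Daria:3, Jamal:1, Kai:2, Miro:1, Tomas:2, Yusuf:1, Zara:2. Sum = 16.
n = 10, so closeness = 9/16.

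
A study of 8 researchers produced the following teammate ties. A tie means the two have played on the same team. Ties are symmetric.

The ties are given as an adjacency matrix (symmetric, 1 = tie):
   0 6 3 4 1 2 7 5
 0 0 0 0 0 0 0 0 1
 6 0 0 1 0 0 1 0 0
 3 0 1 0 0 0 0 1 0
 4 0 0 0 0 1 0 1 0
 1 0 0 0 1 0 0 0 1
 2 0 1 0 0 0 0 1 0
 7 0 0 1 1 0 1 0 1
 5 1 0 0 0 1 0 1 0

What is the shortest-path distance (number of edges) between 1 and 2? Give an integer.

One shortest route is 1 – 4 – 7 – 2, which uses 3 edges, and at distance 2 from 1 we only reach {0, 7}, which does not include 2. So d(1,2) = 3.

3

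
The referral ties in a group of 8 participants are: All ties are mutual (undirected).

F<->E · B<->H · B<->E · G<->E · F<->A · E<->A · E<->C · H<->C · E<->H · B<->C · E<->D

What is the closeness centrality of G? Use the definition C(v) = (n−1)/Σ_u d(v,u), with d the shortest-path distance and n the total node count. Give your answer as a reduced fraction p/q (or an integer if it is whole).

7/13

Distances from G: A:2, B:2, C:2, D:2, E:1, F:2, H:2. Sum = 13.
n = 8, so closeness = 7/13.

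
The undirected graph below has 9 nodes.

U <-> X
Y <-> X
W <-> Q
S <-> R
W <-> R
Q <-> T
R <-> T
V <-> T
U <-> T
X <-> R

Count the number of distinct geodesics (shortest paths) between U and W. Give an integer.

The shortest distance is 3. The length-3 paths are: U–T–R–W; U–X–R–W; U–T–Q–W.
That gives 3 distinct shortest paths.

3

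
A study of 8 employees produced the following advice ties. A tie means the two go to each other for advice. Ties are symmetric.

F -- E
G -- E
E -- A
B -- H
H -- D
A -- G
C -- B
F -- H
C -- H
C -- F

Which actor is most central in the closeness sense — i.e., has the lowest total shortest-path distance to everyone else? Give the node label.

Farness (sum of distances to all others) for each node — A:18, B:17, C:13, D:18, E:13, F:11, G:18, H:12.
The smallest farness is 11, for F, so F has the highest closeness.

F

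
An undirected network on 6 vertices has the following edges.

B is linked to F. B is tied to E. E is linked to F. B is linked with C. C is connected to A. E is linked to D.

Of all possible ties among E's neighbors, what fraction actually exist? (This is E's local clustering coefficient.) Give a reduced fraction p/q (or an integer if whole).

E's neighbors: B, D, and F (k = 3).
Possible neighbor pairs: C(3,2) = 3. Edges among them: B–F → e = 1.
Clustering(E) = 1/3.

1/3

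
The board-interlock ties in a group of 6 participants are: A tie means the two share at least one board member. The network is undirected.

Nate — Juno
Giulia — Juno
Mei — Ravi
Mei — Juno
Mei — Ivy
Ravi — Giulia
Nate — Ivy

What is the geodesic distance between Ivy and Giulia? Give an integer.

One shortest route is Ivy – Nate – Juno – Giulia, which uses 3 edges, and at distance 2 from Ivy we only reach {Juno, Ravi}, which does not include Giulia. So d(Ivy,Giulia) = 3.

3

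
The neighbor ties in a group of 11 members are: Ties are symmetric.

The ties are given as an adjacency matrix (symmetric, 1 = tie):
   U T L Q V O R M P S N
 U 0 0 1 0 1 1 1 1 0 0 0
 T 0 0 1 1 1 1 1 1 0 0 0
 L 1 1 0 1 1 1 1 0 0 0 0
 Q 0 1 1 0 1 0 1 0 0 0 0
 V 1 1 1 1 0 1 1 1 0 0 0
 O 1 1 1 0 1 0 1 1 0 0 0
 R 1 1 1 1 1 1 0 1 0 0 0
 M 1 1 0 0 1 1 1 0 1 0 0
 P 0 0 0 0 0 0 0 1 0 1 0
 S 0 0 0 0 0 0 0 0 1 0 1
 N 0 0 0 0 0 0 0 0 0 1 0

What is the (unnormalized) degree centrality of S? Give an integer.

S is directly tied to N and P. That is 2 neighbors, so the degree of S is 2.

2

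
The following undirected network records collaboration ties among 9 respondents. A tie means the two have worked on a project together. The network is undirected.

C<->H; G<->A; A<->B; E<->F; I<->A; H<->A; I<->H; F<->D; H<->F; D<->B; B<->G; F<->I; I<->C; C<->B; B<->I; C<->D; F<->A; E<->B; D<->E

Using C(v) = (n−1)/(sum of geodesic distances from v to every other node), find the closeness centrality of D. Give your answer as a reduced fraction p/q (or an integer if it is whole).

2/3

Distances from D: A:2, B:1, C:1, E:1, F:1, G:2, H:2, I:2. Sum = 12.
n = 9, so closeness = 8/12 = 2/3.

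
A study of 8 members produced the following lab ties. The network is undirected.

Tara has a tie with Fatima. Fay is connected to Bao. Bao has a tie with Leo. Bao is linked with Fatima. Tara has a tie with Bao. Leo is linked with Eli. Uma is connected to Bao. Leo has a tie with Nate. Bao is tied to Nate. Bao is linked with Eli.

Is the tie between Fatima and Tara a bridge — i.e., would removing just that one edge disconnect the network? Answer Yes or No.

Even without that edge, Fatima still reaches Tara via Fatima – Bao – Tara, so the network stays connected. Not a bridge.

No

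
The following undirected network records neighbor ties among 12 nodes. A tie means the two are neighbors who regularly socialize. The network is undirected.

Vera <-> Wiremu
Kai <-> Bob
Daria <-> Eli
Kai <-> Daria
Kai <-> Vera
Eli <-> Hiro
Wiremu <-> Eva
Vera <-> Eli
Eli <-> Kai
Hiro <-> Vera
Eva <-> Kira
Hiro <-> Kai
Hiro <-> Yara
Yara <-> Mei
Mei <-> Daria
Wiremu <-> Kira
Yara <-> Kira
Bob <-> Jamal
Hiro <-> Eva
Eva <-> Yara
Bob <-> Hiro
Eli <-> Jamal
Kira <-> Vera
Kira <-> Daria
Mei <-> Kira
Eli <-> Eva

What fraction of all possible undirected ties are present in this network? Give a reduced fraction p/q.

13/33

There are 26 edges and 12 nodes, so the maximum possible is C(12,2) = 66.
Density = 26/66 = 13/33.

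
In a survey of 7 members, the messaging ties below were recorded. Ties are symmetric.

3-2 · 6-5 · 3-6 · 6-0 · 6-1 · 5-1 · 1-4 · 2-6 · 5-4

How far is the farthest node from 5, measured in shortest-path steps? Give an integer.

Distances from 5: 0:2, 1:1, 2:2, 3:2, 4:1, 6:1.
The largest is 2 (to 3, 0, and 2), so the eccentricity of 5 is 2.

2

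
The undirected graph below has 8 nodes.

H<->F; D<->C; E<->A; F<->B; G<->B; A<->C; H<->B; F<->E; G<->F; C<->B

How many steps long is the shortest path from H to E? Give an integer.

One shortest route is H – F – E, which uses 2 edges, and H and E are not directly tied, so nothing shorter exists. So d(H,E) = 2.

2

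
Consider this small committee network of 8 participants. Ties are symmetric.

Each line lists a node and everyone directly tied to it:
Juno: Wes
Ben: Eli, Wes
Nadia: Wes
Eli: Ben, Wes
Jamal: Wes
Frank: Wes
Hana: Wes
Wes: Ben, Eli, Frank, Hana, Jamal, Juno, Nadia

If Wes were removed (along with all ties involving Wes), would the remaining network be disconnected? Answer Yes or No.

Removing Wes leaves {Juno} with no path to {Nadia}, so the network splits into 6 components. Wes is a cut vertex.

Yes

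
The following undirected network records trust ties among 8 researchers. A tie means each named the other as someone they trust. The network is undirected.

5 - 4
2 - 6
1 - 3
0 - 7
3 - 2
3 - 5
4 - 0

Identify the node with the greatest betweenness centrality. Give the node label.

Unnormalized betweenness of each node: 0:6, 1:0, 2:6, 3:14, 4:10, 5:12, 6:0, 7:0.
3 has the largest value, 14, making it the main broker — the node through which the most shortest paths run.

3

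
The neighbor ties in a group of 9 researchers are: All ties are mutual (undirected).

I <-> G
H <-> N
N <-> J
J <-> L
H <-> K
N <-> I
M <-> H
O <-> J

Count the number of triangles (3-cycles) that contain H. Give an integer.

0

H's neighbors are K, M, and N, but none of them are tied to each other, so no triangle contains H.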